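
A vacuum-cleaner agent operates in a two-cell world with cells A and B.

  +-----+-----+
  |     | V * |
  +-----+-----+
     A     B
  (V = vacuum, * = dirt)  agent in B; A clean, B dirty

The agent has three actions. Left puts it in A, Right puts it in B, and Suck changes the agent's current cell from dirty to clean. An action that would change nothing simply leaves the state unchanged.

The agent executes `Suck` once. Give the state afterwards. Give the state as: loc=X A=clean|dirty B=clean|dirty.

loc=B A=clean B=clean

start: loc=B A=clean B=dirty
[1] after Suck: loc=B A=clean B=clean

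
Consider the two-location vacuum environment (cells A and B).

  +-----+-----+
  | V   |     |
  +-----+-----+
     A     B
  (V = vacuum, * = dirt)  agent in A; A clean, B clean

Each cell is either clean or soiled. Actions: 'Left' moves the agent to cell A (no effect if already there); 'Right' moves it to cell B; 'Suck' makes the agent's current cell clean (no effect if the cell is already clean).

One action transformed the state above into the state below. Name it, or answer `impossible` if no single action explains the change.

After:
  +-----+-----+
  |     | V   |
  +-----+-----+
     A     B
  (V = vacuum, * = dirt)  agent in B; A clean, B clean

Right

try  Left: in A — A clean, B clean
try Right: in B — A clean, B clean  ← match
try  Suck: in A — A clean, B clean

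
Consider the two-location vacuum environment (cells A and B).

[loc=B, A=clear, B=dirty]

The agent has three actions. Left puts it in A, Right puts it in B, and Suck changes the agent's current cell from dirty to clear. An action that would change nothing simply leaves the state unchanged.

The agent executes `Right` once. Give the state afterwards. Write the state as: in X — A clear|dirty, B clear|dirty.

in B — A clear, B dirty

start: in B — A clear, B dirty
[1] after Right: in B — A clear, B dirty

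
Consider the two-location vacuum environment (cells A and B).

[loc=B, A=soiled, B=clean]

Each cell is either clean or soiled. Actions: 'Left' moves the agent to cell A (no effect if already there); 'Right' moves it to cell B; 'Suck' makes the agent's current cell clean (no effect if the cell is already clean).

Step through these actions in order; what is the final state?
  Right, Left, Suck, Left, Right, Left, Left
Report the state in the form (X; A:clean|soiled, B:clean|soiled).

[1] after Right: (B; A:soiled, B:clean)
[2] after Left: (A; A:soiled, B:clean)
[3] after Suck: (A; A:clean, B:clean)
[4] after Left: (A; A:clean, B:clean)
[5] after Right: (B; A:clean, B:clean)
[6] after Left: (A; A:clean, B:clean)
[7] after Left: (A; A:clean, B:clean)

(A; A:clean, B:clean)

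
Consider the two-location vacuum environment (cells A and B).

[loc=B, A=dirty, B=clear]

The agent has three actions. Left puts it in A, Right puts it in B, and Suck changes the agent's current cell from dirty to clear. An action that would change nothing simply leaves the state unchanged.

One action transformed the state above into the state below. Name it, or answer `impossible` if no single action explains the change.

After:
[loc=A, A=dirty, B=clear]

Left

try  Left: loc=A A=dirty B=clear  ← match
try Right: loc=B A=dirty B=clear
try  Suck: loc=B A=dirty B=clear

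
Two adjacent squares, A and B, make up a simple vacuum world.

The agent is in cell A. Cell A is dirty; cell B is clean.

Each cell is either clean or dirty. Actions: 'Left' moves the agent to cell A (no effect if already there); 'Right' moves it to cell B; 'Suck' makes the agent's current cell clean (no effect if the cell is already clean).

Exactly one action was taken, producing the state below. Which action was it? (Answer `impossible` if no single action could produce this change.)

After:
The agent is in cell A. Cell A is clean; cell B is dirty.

impossible

try  Left: (A; A:dirty, B:clean)
try Right: (B; A:dirty, B:clean)
try  Suck: (A; A:clean, B:clean)
no single action produces the after-state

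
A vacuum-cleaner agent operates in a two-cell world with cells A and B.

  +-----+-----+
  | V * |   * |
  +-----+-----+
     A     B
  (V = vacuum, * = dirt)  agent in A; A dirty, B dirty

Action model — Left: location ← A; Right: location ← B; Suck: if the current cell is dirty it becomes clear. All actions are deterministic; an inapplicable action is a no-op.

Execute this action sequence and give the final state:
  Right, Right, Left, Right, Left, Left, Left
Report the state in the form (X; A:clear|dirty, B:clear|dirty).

(A; A:dirty, B:dirty)

Right (#1): (B; A:dirty, B:dirty)
Right (#2): (B; A:dirty, B:dirty)
Left (#3): (A; A:dirty, B:dirty)
Right (#4): (B; A:dirty, B:dirty)
Left (#5): (A; A:dirty, B:dirty)
Left (#6): (A; A:dirty, B:dirty)
Left (#7): (A; A:dirty, B:dirty)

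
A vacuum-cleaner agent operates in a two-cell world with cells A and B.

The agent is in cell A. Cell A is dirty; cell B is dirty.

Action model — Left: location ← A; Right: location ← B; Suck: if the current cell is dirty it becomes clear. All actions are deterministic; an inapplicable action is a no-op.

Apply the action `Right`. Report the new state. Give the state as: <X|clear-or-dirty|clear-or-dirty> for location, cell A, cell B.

start: <A|dirty|dirty>
step 1/1 (Right): <B|dirty|dirty>

<B|dirty|dirty>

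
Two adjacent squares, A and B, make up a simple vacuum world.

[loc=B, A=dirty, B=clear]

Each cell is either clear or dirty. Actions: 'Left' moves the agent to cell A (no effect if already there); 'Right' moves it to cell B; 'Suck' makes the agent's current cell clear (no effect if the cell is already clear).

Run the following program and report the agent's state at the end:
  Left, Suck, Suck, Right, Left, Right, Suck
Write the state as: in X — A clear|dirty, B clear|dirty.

t=1 Left ⇒ in A — A dirty, B clear
t=2 Suck ⇒ in A — A clear, B clear
t=3 Suck ⇒ in A — A clear, B clear
t=4 Right ⇒ in B — A clear, B clear
t=5 Left ⇒ in A — A clear, B clear
t=6 Right ⇒ in B — A clear, B clear
t=7 Suck ⇒ in B — A clear, B clear

in B — A clear, B clear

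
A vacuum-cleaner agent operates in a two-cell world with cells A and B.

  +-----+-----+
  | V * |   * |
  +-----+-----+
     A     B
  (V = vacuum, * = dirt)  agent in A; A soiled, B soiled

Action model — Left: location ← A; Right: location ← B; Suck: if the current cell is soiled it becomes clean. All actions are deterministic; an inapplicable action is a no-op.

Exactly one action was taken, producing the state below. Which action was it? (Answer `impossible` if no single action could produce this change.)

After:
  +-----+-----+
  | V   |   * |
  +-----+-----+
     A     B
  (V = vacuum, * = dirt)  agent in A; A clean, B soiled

Suck

try  Left: loc=A A=soiled B=soiled
try Right: loc=B A=soiled B=soiled
try  Suck: loc=A A=clean B=soiled  ← match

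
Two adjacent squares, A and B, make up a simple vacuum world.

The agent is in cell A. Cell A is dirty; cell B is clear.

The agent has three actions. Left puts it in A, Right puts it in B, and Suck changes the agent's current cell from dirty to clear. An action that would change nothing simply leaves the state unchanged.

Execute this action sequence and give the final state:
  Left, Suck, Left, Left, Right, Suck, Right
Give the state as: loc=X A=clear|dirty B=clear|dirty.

loc=B A=clear B=clear

step 1/7 (Left): loc=A A=dirty B=clear
step 2/7 (Suck): loc=A A=clear B=clear
step 3/7 (Left): loc=A A=clear B=clear
step 4/7 (Left): loc=A A=clear B=clear
step 5/7 (Right): loc=B A=clear B=clear
step 6/7 (Suck): loc=B A=clear B=clear
step 7/7 (Right): loc=B A=clear B=clear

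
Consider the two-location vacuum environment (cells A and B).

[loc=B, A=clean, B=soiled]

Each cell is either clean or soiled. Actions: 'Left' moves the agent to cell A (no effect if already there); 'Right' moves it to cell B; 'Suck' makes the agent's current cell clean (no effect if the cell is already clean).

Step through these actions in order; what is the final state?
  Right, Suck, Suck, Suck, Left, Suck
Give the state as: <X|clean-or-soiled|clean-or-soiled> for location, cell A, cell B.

[1] after Right: <B|clean|soiled>
[2] after Suck: <B|clean|clean>
[3] after Suck: <B|clean|clean>
[4] after Suck: <B|clean|clean>
[5] after Left: <A|clean|clean>
[6] after Suck: <A|clean|clean>

<A|clean|clean>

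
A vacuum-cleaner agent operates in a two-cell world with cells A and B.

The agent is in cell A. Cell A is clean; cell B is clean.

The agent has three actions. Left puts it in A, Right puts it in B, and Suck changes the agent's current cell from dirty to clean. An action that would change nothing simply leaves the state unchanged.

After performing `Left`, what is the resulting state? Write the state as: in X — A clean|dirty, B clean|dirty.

start: in A — A clean, B clean
1. Left → in A — A clean, B clean

in A — A clean, B clean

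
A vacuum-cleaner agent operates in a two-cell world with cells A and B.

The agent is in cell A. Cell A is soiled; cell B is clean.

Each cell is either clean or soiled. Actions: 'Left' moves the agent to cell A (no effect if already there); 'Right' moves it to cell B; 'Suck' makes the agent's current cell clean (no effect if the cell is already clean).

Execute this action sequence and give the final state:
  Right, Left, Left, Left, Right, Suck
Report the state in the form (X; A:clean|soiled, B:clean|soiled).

(B; A:soiled, B:clean)

t=1 Right ⇒ (B; A:soiled, B:clean)
t=2 Left ⇒ (A; A:soiled, B:clean)
t=3 Left ⇒ (A; A:soiled, B:clean)
t=4 Left ⇒ (A; A:soiled, B:clean)
t=5 Right ⇒ (B; A:soiled, B:clean)
t=6 Suck ⇒ (B; A:soiled, B:clean)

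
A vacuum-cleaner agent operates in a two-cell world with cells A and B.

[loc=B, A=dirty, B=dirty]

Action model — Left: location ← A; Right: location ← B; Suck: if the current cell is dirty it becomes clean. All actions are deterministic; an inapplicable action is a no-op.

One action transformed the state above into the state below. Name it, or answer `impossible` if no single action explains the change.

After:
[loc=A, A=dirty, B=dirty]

Left

try  Left: <A|dirty|dirty>  ← match
try Right: <B|dirty|dirty>
try  Suck: <B|dirty|clean>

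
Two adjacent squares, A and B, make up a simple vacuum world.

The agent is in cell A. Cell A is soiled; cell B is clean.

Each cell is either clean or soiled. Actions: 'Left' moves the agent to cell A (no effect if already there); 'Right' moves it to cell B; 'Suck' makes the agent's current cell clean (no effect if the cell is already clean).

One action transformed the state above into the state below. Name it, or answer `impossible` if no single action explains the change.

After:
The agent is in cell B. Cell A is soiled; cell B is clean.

Right

try  Left: (A; A:soiled, B:clean)
try Right: (B; A:soiled, B:clean)  ← match
try  Suck: (A; A:clean, B:clean)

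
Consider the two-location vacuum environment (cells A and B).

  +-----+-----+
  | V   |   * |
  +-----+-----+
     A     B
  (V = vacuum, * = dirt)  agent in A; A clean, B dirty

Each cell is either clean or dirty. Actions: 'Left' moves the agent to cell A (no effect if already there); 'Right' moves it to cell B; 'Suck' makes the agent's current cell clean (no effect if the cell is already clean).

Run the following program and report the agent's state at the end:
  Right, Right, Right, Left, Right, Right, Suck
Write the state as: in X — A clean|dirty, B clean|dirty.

Right (#1): in B — A clean, B dirty
Right (#2): in B — A clean, B dirty
Right (#3): in B — A clean, B dirty
Left (#4): in A — A clean, B dirty
Right (#5): in B — A clean, B dirty
Right (#6): in B — A clean, B dirty
Suck (#7): in B — A clean, B clean

in B — A clean, B clean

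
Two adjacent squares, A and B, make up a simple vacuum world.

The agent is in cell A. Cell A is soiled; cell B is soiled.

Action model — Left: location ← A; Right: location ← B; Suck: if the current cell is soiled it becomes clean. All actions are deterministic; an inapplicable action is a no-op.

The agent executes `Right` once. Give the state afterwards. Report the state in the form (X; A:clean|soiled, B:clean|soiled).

(B; A:soiled, B:soiled)

start: (A; A:soiled, B:soiled)
Right (#1): (B; A:soiled, B:soiled)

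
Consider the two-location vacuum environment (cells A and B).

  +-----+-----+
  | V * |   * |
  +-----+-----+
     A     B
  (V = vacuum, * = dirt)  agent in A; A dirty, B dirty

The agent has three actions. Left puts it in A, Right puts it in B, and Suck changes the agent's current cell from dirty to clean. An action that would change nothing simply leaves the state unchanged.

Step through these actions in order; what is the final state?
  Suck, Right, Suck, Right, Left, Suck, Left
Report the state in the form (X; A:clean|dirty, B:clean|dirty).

(A; A:clean, B:clean)

Suck (#1): (A; A:clean, B:dirty)
Right (#2): (B; A:clean, B:dirty)
Suck (#3): (B; A:clean, B:clean)
Right (#4): (B; A:clean, B:clean)
Left (#5): (A; A:clean, B:clean)
Suck (#6): (A; A:clean, B:clean)
Left (#7): (A; A:clean, B:clean)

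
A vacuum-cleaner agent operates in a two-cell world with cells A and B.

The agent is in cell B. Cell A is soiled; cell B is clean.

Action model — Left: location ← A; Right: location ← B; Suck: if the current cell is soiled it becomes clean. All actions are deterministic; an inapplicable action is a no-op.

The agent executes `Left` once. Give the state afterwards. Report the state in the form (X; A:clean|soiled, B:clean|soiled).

start: (B; A:soiled, B:clean)
1. Left → (A; A:soiled, B:clean)

(A; A:soiled, B:clean)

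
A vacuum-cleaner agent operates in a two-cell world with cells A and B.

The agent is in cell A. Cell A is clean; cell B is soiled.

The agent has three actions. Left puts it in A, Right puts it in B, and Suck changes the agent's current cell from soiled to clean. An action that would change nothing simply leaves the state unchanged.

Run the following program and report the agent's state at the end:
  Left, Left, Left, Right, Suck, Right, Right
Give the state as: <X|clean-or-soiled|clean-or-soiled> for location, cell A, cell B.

<B|clean|clean>

[1] after Left: <A|clean|soiled>
[2] after Left: <A|clean|soiled>
[3] after Left: <A|clean|soiled>
[4] after Right: <B|clean|soiled>
[5] after Suck: <B|clean|clean>
[6] after Right: <B|clean|clean>
[7] after Right: <B|clean|clean>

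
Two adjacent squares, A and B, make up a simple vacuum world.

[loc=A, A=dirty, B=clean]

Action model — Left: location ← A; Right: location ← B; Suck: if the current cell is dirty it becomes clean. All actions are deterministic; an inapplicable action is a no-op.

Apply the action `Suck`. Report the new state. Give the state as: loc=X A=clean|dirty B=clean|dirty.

loc=A A=clean B=clean

start: loc=A A=dirty B=clean
1) do Suck; now loc=A A=clean B=clean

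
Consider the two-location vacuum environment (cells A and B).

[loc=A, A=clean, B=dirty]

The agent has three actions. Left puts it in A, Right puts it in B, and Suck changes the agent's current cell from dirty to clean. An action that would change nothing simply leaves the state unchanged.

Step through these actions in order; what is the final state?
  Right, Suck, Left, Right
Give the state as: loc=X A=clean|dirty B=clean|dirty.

1) do Right; now loc=B A=clean B=dirty
2) do Suck; now loc=B A=clean B=clean
3) do Left; now loc=A A=clean B=clean
4) do Right; now loc=B A=clean B=clean

loc=B A=clean B=clean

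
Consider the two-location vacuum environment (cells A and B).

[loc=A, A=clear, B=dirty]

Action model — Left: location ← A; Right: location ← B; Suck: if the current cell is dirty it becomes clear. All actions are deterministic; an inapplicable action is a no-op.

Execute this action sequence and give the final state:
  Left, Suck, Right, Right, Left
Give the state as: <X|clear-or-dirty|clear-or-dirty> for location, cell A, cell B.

1. Left → <A|clear|dirty>
2. Suck → <A|clear|dirty>
3. Right → <B|clear|dirty>
4. Right → <B|clear|dirty>
5. Left → <A|clear|dirty>

<A|clear|dirty>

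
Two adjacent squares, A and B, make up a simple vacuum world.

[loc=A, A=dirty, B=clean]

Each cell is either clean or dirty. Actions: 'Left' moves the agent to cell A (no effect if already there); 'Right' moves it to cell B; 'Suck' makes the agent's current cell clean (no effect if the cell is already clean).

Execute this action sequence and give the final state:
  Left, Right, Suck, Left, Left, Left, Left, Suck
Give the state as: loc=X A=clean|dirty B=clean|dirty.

t=1 Left ⇒ loc=A A=dirty B=clean
t=2 Right ⇒ loc=B A=dirty B=clean
t=3 Suck ⇒ loc=B A=dirty B=clean
t=4 Left ⇒ loc=A A=dirty B=clean
t=5 Left ⇒ loc=A A=dirty B=clean
t=6 Left ⇒ loc=A A=dirty B=clean
t=7 Left ⇒ loc=A A=dirty B=clean
t=8 Suck ⇒ loc=A A=clean B=clean

loc=A A=clean B=clean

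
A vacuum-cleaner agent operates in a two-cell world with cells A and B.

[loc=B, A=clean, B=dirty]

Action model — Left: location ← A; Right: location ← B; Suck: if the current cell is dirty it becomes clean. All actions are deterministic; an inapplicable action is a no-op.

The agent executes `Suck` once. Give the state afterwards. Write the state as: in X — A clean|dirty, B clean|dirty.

in B — A clean, B clean

start: in B — A clean, B dirty
t=1 Suck ⇒ in B — A clean, B clean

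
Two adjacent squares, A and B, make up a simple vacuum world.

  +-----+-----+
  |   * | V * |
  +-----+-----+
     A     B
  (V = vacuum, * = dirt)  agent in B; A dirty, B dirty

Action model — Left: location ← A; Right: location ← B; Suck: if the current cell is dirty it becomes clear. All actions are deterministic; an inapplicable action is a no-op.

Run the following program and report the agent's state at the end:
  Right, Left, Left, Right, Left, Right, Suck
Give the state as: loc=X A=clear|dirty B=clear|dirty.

loc=B A=dirty B=clear

Right (#1): loc=B A=dirty B=dirty
Left (#2): loc=A A=dirty B=dirty
Left (#3): loc=A A=dirty B=dirty
Right (#4): loc=B A=dirty B=dirty
Left (#5): loc=A A=dirty B=dirty
Right (#6): loc=B A=dirty B=dirty
Suck (#7): loc=B A=dirty B=clear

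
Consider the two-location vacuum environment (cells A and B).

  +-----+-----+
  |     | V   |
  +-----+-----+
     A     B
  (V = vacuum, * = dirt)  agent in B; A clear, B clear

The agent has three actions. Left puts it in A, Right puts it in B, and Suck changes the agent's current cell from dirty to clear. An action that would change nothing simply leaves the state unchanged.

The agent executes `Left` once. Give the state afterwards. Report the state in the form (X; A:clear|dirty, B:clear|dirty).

(A; A:clear, B:clear)

start: (B; A:clear, B:clear)
Left (#1): (A; A:clear, B:clear)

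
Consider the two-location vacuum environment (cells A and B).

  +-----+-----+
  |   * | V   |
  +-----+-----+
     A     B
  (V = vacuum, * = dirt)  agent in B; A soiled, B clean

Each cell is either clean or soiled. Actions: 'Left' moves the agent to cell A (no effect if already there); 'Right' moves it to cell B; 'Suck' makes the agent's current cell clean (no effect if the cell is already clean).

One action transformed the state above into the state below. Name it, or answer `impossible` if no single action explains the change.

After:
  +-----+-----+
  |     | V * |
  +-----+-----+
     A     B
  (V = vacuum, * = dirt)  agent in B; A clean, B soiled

impossible

try  Left: <A|soiled|clean>
try Right: <B|soiled|clean>
try  Suck: <B|soiled|clean>
no single action produces the after-state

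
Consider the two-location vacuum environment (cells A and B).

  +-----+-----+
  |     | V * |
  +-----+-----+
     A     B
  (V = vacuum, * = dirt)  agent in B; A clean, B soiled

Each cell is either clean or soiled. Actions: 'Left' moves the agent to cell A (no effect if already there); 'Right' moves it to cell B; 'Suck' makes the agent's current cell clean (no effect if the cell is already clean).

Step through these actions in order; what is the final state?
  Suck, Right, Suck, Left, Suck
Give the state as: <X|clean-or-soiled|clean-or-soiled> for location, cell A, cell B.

<A|clean|clean>

1. Suck → <B|clean|clean>
2. Right → <B|clean|clean>
3. Suck → <B|clean|clean>
4. Left → <A|clean|clean>
5. Suck → <A|clean|clean>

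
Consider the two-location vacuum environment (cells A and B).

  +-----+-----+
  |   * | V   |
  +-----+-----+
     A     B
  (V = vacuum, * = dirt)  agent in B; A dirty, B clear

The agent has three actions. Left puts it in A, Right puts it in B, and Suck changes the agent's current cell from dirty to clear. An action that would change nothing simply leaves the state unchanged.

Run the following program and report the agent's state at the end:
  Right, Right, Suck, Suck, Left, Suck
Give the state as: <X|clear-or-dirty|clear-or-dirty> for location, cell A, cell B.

Right (#1): <B|dirty|clear>
Right (#2): <B|dirty|clear>
Suck (#3): <B|dirty|clear>
Suck (#4): <B|dirty|clear>
Left (#5): <A|dirty|clear>
Suck (#6): <A|clear|clear>

<A|clear|clear>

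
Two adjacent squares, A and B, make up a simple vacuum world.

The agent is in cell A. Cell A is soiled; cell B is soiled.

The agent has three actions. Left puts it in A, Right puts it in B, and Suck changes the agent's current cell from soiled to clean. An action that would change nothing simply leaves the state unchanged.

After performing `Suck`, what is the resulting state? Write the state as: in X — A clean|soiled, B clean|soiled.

in A — A clean, B soiled

start: in A — A soiled, B soiled
step 1/1 (Suck): in A — A clean, B soiled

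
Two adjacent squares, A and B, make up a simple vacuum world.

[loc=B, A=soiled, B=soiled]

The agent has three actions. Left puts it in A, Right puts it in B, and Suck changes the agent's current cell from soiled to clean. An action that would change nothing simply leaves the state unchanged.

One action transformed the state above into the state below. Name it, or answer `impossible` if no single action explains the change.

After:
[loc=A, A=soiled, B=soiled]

try  Left: in A — A soiled, B soiled  ← match
try Right: in B — A soiled, B soiled
try  Suck: in B — A soiled, B clean

Left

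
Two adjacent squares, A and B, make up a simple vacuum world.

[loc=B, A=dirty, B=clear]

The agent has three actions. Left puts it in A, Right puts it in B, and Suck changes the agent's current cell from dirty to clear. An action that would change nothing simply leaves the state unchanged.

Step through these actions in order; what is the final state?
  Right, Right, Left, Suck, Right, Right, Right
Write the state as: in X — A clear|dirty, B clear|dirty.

1) do Right; now in B — A dirty, B clear
2) do Right; now in B — A dirty, B clear
3) do Left; now in A — A dirty, B clear
4) do Suck; now in A — A clear, B clear
5) do Right; now in B — A clear, B clear
6) do Right; now in B — A clear, B clear
7) do Right; now in B — A clear, B clear

in B — A clear, B clear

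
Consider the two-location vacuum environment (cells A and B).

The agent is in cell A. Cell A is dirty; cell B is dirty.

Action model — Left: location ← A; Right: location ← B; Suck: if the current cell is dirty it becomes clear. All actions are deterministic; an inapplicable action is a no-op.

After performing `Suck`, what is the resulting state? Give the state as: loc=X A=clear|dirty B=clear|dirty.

loc=A A=clear B=dirty

start: loc=A A=dirty B=dirty
[1] after Suck: loc=A A=clear B=dirty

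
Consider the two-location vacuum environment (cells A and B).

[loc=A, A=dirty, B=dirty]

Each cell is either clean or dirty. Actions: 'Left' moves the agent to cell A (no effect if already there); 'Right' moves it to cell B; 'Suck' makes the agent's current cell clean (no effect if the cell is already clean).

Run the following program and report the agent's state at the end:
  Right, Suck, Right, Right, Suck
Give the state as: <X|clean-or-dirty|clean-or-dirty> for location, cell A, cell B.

<B|dirty|clean>

Right (#1): <B|dirty|dirty>
Suck (#2): <B|dirty|clean>
Right (#3): <B|dirty|clean>
Right (#4): <B|dirty|clean>
Suck (#5): <B|dirty|clean>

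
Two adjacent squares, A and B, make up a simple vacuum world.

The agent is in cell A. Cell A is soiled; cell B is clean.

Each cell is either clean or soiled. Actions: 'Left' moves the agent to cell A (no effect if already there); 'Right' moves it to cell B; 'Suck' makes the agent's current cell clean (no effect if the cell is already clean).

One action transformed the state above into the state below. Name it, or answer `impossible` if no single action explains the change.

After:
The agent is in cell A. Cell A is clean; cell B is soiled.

try  Left: (A; A:soiled, B:clean)
try Right: (B; A:soiled, B:clean)
try  Suck: (A; A:clean, B:clean)
no single action produces the after-state

impossible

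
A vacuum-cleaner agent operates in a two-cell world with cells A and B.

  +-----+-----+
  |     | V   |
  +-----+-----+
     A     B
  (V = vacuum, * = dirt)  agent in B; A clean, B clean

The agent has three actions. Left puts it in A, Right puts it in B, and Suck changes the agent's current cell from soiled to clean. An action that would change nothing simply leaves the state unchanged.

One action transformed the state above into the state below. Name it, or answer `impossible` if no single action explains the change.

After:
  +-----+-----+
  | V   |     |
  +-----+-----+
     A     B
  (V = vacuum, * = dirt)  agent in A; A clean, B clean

Left

try  Left: (A; A:clean, B:clean)  ← match
try Right: (B; A:clean, B:clean)
try  Suck: (B; A:clean, B:clean)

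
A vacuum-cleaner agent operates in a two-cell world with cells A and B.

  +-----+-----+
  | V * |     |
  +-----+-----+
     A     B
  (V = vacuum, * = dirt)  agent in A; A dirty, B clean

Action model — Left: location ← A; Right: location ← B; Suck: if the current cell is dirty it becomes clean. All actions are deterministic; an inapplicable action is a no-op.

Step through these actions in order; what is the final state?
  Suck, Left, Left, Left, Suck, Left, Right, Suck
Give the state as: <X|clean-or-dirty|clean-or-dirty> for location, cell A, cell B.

<B|clean|clean>

1. Suck → <A|clean|clean>
2. Left → <A|clean|clean>
3. Left → <A|clean|clean>
4. Left → <A|clean|clean>
5. Suck → <A|clean|clean>
6. Left → <A|clean|clean>
7. Right → <B|clean|clean>
8. Suck → <B|clean|clean>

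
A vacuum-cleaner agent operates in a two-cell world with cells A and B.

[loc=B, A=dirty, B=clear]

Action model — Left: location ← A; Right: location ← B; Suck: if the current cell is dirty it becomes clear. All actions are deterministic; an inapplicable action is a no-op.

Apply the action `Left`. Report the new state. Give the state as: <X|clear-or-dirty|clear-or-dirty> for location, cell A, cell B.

start: <B|dirty|clear>
Left (#1): <A|dirty|clear>

<A|dirty|clear>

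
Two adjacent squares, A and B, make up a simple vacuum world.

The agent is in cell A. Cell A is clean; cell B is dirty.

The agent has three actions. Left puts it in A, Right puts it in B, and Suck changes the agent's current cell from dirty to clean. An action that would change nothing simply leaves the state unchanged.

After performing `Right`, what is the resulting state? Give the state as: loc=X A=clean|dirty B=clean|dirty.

start: loc=A A=clean B=dirty
[1] after Right: loc=B A=clean B=dirty

loc=B A=clean B=dirty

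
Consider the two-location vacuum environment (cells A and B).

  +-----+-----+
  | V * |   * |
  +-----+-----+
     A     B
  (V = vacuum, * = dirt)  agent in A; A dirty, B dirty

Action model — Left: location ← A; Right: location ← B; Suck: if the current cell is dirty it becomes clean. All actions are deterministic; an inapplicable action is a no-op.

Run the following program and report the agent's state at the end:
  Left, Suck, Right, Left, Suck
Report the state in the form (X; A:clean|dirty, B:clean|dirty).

(A; A:clean, B:dirty)

1. Left → (A; A:dirty, B:dirty)
2. Suck → (A; A:clean, B:dirty)
3. Right → (B; A:clean, B:dirty)
4. Left → (A; A:clean, B:dirty)
5. Suck → (A; A:clean, B:dirty)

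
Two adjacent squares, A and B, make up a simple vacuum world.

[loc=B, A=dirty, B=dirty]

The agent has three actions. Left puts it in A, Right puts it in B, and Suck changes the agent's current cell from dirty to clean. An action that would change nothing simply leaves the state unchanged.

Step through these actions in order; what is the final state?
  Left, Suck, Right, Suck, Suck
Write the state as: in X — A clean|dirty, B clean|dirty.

1) do Left; now in A — A dirty, B dirty
2) do Suck; now in A — A clean, B dirty
3) do Right; now in B — A clean, B dirty
4) do Suck; now in B — A clean, B clean
5) do Suck; now in B — A clean, B clean

in B — A clean, B clean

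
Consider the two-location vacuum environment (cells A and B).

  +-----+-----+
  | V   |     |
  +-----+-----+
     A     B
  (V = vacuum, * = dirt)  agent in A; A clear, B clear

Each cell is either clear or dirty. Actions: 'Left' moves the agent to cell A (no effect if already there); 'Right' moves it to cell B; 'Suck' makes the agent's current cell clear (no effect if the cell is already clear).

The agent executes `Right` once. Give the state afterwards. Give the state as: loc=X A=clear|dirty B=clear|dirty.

loc=B A=clear B=clear

start: loc=A A=clear B=clear
1) do Right; now loc=B A=clear B=clear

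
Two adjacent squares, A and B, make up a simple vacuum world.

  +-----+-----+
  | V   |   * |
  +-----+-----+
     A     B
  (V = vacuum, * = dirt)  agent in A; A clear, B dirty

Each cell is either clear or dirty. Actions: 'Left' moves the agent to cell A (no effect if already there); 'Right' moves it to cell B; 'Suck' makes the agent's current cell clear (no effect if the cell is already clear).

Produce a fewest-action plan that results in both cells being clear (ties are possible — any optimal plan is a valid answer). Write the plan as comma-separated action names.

1. Right → <B|clear|dirty>
2. Suck → <B|clear|clear>
min 2: go B then Suck

Right, Suck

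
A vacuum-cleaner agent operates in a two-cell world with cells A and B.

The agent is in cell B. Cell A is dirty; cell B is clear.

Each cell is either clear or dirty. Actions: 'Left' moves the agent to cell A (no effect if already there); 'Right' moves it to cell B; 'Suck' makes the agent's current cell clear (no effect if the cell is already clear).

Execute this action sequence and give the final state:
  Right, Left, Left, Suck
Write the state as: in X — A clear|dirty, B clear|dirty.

in A — A clear, B clear

[1] after Right: in B — A dirty, B clear
[2] after Left: in A — A dirty, B clear
[3] after Left: in A — A dirty, B clear
[4] after Suck: in A — A clear, B clear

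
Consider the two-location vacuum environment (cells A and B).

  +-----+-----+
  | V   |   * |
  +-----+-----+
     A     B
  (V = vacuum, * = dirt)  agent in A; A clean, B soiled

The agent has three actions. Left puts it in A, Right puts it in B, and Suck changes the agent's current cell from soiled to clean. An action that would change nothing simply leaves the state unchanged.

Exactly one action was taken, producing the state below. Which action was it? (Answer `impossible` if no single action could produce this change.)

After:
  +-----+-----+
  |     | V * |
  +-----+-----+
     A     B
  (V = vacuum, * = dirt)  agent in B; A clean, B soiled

try  Left: in A — A clean, B soiled
try Right: in B — A clean, B soiled  ← match
try  Suck: in A — A clean, B soiled

Right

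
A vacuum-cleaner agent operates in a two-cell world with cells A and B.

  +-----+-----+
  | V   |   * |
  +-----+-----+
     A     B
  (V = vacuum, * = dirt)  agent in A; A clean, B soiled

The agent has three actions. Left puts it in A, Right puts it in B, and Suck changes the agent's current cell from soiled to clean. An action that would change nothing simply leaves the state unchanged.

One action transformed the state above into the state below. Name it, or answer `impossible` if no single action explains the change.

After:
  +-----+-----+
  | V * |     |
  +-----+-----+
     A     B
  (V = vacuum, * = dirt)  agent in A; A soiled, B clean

try  Left: loc=A A=clean B=soiled
try Right: loc=B A=clean B=soiled
try  Suck: loc=A A=clean B=soiled
no single action produces the after-state

impossible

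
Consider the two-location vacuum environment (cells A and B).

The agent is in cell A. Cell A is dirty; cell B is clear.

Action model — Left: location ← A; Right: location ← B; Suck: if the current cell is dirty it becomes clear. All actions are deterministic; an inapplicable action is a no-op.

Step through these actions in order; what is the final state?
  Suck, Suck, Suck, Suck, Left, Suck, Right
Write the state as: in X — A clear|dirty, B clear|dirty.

1) do Suck; now in A — A clear, B clear
2) do Suck; now in A — A clear, B clear
3) do Suck; now in A — A clear, B clear
4) do Suck; now in A — A clear, B clear
5) do Left; now in A — A clear, B clear
6) do Suck; now in A — A clear, B clear
7) do Right; now in B — A clear, B clear

in B — A clear, B clear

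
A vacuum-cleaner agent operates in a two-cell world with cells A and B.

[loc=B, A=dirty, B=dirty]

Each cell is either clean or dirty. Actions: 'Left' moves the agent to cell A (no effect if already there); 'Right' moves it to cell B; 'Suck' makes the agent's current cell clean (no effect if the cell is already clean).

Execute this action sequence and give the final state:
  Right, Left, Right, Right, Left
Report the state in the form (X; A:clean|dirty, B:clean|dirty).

(A; A:dirty, B:dirty)

step 1/5 (Right): (B; A:dirty, B:dirty)
step 2/5 (Left): (A; A:dirty, B:dirty)
step 3/5 (Right): (B; A:dirty, B:dirty)
step 4/5 (Right): (B; A:dirty, B:dirty)
step 5/5 (Left): (A; A:dirty, B:dirty)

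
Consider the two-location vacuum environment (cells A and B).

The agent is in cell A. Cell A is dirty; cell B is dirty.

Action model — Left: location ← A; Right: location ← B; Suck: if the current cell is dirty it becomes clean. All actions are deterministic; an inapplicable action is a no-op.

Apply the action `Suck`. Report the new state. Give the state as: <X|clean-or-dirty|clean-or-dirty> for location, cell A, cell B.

<A|clean|dirty>

start: <A|dirty|dirty>
Suck (#1): <A|clean|dirty>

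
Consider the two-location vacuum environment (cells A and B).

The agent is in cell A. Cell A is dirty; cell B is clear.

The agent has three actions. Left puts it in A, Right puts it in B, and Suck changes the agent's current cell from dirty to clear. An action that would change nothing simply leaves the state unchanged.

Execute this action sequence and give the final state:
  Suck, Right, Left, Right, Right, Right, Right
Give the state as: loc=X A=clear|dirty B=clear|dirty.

[1] after Suck: loc=A A=clear B=clear
[2] after Right: loc=B A=clear B=clear
[3] after Left: loc=A A=clear B=clear
[4] after Right: loc=B A=clear B=clear
[5] after Right: loc=B A=clear B=clear
[6] after Right: loc=B A=clear B=clear
[7] after Right: loc=B A=clear B=clear

loc=B A=clear B=clear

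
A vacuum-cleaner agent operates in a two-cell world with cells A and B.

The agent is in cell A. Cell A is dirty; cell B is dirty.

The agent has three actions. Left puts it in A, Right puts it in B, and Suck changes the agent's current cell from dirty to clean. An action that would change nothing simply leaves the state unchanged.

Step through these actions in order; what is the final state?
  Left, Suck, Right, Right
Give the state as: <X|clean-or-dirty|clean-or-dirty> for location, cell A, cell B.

step 1/4 (Left): <A|dirty|dirty>
step 2/4 (Suck): <A|clean|dirty>
step 3/4 (Right): <B|clean|dirty>
step 4/4 (Right): <B|clean|dirty>

<B|clean|dirty>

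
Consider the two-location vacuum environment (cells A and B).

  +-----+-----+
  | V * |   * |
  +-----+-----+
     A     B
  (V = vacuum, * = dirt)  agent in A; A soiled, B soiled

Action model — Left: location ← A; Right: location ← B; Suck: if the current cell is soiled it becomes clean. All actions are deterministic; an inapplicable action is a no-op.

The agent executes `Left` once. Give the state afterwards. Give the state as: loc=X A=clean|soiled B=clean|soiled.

start: loc=A A=soiled B=soiled
1) do Left; now loc=A A=soiled B=soiled

loc=A A=soiled B=soiled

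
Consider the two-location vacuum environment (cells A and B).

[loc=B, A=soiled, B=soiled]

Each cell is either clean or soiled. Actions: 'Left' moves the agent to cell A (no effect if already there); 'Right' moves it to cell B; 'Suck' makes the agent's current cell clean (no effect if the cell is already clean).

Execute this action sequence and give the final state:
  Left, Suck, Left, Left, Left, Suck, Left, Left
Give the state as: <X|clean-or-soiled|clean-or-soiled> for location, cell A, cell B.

<A|clean|soiled>

1. Left → <A|soiled|soiled>
2. Suck → <A|clean|soiled>
3. Left → <A|clean|soiled>
4. Left → <A|clean|soiled>
5. Left → <A|clean|soiled>
6. Suck → <A|clean|soiled>
7. Left → <A|clean|soiled>
8. Left → <A|clean|soiled>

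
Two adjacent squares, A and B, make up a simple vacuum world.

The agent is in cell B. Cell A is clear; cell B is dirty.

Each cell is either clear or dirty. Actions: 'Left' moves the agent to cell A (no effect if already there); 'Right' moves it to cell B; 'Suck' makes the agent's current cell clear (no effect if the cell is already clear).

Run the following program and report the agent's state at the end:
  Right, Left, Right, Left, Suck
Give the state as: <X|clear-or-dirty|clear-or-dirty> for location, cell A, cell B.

[1] after Right: <B|clear|dirty>
[2] after Left: <A|clear|dirty>
[3] after Right: <B|clear|dirty>
[4] after Left: <A|clear|dirty>
[5] after Suck: <A|clear|dirty>

<A|clear|dirty>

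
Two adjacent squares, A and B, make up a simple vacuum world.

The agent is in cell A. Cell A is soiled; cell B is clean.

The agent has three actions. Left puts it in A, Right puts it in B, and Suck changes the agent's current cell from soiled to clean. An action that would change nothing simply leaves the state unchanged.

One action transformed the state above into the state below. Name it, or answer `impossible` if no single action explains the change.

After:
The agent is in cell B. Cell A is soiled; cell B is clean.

try  Left: in A — A soiled, B clean
try Right: in B — A soiled, B clean  ← match
try  Suck: in A — A clean, B clean

Right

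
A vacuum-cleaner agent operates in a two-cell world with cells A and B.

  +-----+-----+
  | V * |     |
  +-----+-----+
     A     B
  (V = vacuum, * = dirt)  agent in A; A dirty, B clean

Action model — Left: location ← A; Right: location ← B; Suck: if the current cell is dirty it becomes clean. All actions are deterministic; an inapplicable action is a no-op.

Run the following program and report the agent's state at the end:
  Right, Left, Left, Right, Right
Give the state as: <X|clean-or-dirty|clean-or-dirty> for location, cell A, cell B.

1. Right → <B|dirty|clean>
2. Left → <A|dirty|clean>
3. Left → <A|dirty|clean>
4. Right → <B|dirty|clean>
5. Right → <B|dirty|clean>

<B|dirty|clean>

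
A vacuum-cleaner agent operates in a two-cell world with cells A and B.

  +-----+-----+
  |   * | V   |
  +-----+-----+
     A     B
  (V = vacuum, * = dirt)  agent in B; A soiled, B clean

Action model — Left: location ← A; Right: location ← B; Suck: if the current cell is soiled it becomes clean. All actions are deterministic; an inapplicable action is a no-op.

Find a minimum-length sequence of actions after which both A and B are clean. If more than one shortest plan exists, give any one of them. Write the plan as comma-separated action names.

1) do Left; now in A — A soiled, B clean
2) do Suck; now in A — A clean, B clean
min 2: go A then Suck

Left, Suck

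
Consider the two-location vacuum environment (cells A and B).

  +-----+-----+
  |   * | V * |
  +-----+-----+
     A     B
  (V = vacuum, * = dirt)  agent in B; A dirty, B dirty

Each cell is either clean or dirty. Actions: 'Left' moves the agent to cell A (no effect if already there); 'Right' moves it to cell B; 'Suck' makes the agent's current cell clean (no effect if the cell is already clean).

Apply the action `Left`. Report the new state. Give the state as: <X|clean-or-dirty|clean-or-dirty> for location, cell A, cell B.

<A|dirty|dirty>

start: <B|dirty|dirty>
Left (#1): <A|dirty|dirty>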